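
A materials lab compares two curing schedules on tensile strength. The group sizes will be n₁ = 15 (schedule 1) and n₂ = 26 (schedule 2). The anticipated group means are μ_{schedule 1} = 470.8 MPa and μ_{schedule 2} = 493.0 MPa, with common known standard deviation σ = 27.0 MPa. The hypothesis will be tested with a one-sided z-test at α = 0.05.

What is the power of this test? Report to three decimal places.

Power ≈ 0.814

Standardized effect: d = |μ_{schedule 1} − μ_{schedule 2}| / σ = |470.8 − 493.0| / 27.0 = 0.8222
Noncentrality parameter: δ = d / √(1/n₁ + 1/n₂) = 0.8222 / √(1/15 + 1/26) = 2.5359
One-sided α = 0.05 → critical value z_{0.05} = 1.645.
Power = P(Z > 1.645 − δ) = Φ(0.891) = 0.8135.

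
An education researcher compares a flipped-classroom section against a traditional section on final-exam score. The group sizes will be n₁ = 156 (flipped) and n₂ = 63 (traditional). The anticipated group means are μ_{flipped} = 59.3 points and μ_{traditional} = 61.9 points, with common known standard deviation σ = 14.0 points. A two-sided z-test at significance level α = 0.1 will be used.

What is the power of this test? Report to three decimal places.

Power ≈ 0.346

Standardized effect: d = |μ_{flipped} − μ_{traditional}| / σ = |59.3 − 61.9| / 14.0 = 0.1857
Noncentrality parameter: λ = d / √(1/n₁ + 1/n₂) = 0.1857 / √(1/156 + 1/63) = 1.2441
Two-sided α = 0.1 → critical value z_{0.05} = 1.645.
Power = Φ(λ − 1.645) + Φ(−λ − 1.645) = Φ(-0.401) + Φ(-2.889) = 0.3443 + 0.0019 = 0.3462.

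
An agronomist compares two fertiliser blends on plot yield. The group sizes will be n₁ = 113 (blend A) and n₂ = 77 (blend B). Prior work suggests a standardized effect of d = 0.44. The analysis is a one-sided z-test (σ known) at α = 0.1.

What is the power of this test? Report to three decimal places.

Noncentrality parameter: δ = d / √(1/n₁ + 1/n₂) = 0.44 / √(1/113 + 1/77) = 2.9776
One-sided α = 0.1 → critical value z_{0.1} = 1.282.
Power = Φ(δ − 1.282) = Φ(1.696) = 0.9551.

Power ≈ 0.955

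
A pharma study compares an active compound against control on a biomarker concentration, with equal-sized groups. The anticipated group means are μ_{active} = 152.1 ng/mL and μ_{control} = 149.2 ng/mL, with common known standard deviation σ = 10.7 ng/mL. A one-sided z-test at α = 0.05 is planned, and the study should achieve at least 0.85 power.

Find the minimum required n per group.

n = 196 per group

Standardized effect: d = |μ_{active} − μ_{control}| / σ = |152.1 − 149.2| / 10.7 = 0.2710
For power 0.85 need Φ(δ − z_{0.05}) = 0.85, so δ = z_{0.05} + z_{0.15} = 1.645 + 1.036 = 2.681.
δ = d·√(n/2) ⇒ n = 2(δ/d)² = 2 × (2.681 / 0.2710)² = 195.74.
Round up to the next whole unit.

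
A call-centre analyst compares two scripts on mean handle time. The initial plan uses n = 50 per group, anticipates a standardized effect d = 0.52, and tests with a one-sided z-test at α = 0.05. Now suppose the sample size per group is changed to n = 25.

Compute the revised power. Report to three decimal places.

Power ≈ 0.577

With n = 25 per group: δ = d·√(n/2) = 0.52 × √(25/2) = 1.8385. Critical value z_{0.05} = 1.645.
Revised power = Φ(δ − 1.645) = Φ(0.194) = 0.5768.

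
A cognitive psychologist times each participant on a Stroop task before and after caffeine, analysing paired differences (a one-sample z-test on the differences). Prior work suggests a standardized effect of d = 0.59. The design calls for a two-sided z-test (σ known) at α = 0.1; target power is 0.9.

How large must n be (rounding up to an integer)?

Set Φ(δ − 1.645) = 0.9; then δ − 1.645 = Φ⁻¹(0.9) = 1.282, giving δ = 2.926.
(For δ > 0 the lower-tail rejection region contributes negligibly to power, so the one-term inversion is standard.)
δ = d·√n ⇒ n = (δ/d)² = (2.926 / 0.59)² = 24.60.
Rounding up, n = 25.

n = 25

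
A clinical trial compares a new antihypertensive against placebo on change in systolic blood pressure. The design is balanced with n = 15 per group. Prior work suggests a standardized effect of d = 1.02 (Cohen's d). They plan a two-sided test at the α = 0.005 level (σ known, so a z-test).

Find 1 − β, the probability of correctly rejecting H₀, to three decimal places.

Noncentrality parameter: δ = d·√(n/2) = 1.02 × √(15/2) = 2.7934
Two-sided α = 0.005 → critical value z_{0.0025} = 2.807.
Power = Φ(δ − 2.807) + Φ(−δ − 2.807) = Φ(-0.014) + Φ(-5.600) = 0.4946 + 0.0000 = 0.4946.

Power ≈ 0.495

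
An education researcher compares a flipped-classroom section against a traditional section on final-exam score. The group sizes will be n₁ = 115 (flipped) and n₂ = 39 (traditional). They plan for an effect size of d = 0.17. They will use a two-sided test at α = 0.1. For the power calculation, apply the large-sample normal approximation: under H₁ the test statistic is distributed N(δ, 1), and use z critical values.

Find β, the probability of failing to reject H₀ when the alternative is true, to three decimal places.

β ≈ 0.761

Noncentrality parameter: δ = d / √(1/n₁ + 1/n₂) = 0.17 / √(1/115 + 1/39) = 0.9174
Two-sided α = 0.1 → critical value z_{0.05} = 1.645.
Power = Φ(δ − 1.645) + Φ(−δ − 1.645) = Φ(-0.727) + Φ(-2.562) = 0.2335 + 0.0052 = 0.2387.
Type II error: β = 1 − power = 1 − 0.2387 = 0.7613.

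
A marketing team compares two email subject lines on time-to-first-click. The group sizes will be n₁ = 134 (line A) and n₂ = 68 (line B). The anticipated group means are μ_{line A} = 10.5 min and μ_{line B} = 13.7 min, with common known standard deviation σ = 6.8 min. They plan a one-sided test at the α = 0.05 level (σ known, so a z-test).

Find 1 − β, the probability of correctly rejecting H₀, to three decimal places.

Standardized effect: d = |μ_{line A} − μ_{line B}| / σ = |10.5 − 13.7| / 6.8 = 0.4706
Noncentrality parameter: δ = d / √(1/n₁ + 1/n₂) = 0.4706 / √(1/134 + 1/68) = 3.1606
Critical value for a one-sided test at α = 0.05: z_α = 1.645.
Power = P(Z > 1.645 − δ) = Φ(1.516) = 0.9352.

Power ≈ 0.935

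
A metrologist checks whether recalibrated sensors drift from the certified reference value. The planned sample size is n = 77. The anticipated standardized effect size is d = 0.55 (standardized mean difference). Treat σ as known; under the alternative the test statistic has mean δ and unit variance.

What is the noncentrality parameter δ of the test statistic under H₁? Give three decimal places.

δ ≈ 4.826

δ = d·√n = 0.55 × √77 = 4.8262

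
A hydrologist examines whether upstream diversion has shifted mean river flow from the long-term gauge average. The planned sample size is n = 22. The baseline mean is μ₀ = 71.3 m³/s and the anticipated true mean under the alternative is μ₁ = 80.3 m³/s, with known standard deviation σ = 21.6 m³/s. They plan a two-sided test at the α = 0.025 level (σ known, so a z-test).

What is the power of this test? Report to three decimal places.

Standardized effect: d = |μ₁ − μ₀| / σ = |80.3 − 71.3| / 21.6 = 0.4167
Noncentrality parameter: δ = d·√n = 0.4167 × √22 = 1.9543
Critical value for a two-sided test at α = 0.025: z_{α/2} = 2.241.
Power = Φ(δ − 2.241) + Φ(−δ − 2.241) = Φ(-0.287) + Φ(-4.196) = 0.3870 + 0.0000 = 0.3870.

Power ≈ 0.387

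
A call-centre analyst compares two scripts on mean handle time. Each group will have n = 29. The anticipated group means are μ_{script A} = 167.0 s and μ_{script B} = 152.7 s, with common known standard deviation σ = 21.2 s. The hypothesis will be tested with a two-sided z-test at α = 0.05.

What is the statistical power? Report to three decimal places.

Standardized effect: d = |μ_{script A} − μ_{script B}| / σ = |167.0 − 152.7| / 21.2 = 0.6745
Noncentrality parameter: δ = d·√(n/2) = 0.6745 × √(29/2) = 2.5685
Two-sided α = 0.05 → critical value z_{0.025} = 1.960.
Power = Φ(δ − 1.960) + Φ(−δ − 1.960) = Φ(0.609) + Φ(-4.528) = 0.7286 + 0.0000 = 0.7286.

Power ≈ 0.729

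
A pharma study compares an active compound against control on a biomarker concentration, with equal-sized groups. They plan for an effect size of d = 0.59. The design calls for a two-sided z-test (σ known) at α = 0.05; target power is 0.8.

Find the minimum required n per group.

n = 46 per group

Set Φ(δ − 1.960) = 0.8; then δ − 1.960 = Φ⁻¹(0.8) = 0.842, giving δ = 2.802.
(For δ > 0 the lower-tail rejection region contributes negligibly to power, so the one-term inversion is standard.)
δ = d·√(n/2) ⇒ n = 2(δ/d)² = 2 × (2.802 / 0.59)² = 45.10.
Round up to the next whole unit.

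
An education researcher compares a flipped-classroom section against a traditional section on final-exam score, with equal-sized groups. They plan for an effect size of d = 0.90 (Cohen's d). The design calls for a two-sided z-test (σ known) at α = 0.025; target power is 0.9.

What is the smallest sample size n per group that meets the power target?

Set Φ(δ − 2.241) = 0.9; then δ − 2.241 = Φ⁻¹(0.9) = 1.282, giving δ = 3.523.
(Ignoring the negligible lower-tail rejection probability gives the usual closed-form inversion.)
δ = d·√(n/2) ⇒ n = 2(δ/d)² = 2 × (3.523 / 0.90)² = 30.64.
Rounding up, n = 31 per group.

n = 31 per group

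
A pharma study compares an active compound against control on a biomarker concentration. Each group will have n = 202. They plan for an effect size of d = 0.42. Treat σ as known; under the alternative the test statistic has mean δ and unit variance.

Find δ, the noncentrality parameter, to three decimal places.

The noncentrality parameter scales effect size by the design's sample-size factor: δ = d·√(n/2) = 0.42 × √(202/2) = 4.2209

δ ≈ 4.221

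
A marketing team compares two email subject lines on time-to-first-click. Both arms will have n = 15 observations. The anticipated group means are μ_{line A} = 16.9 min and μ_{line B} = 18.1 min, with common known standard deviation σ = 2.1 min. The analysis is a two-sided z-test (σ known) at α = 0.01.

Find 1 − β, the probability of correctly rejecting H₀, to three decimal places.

Power ≈ 0.156

Standardized effect: d = |μ_{line A} − μ_{line B}| / σ = |16.9 − 18.1| / 2.1 = 0.5714
Noncentrality parameter: δ = d·√(n/2) = 0.5714 × √(15/2) = 1.5649
Critical value for a two-sided test at α = 0.01: z_{α/2} = 2.576.
Power = Φ(δ − 2.576) + Φ(−δ − 2.576) = Φ(-1.011) + Φ(-4.141) = 0.1560 + 0.0000 = 0.1560.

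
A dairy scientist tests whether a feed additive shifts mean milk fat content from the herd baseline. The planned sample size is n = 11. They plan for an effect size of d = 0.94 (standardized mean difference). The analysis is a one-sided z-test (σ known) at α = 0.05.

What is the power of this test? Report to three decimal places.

Noncentrality parameter: δ = d·√n = 0.94 × √11 = 3.1176
Critical value for a one-sided test at α = 0.05: z_α = 1.645.
Power = Φ(δ − 1.645) = Φ(1.473) = 0.9296.

Power ≈ 0.930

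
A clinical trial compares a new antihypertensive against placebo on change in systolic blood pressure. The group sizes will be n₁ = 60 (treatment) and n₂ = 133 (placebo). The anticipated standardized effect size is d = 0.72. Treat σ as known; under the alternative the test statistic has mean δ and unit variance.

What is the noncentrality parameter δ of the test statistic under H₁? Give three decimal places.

δ = d / √(1/n₁ + 1/n₂) = 0.72 / √(1/60 + 1/133) = 4.6297

δ ≈ 4.630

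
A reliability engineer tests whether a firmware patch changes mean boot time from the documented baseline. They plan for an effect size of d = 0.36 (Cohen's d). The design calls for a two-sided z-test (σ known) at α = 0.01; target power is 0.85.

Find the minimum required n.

n = 101

Set Φ(δ − 2.576) = 0.85; then δ − 2.576 = Φ⁻¹(0.85) = 1.036, giving δ = 3.612.
(Ignoring the negligible lower-tail rejection probability gives the usual closed-form inversion.)
δ = d·√n ⇒ n = (δ/d)² = (3.612 / 0.36)² = 100.68.
Round up to the next whole unit.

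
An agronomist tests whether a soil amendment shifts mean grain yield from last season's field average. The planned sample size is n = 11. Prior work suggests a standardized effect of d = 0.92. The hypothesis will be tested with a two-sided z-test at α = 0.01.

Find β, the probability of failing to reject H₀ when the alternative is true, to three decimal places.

β ≈ 0.317

Noncentrality parameter: δ = d·√n = 0.92 × √11 = 3.0513
Critical value for a two-sided test at α = 0.01: z_{α/2} = 2.576.
Power = Φ(δ − 2.576) + Φ(−δ − 2.576) = Φ(0.475) + Φ(-5.627) = 0.6828 + 0.0000 = 0.6828.
Type II error: β = 1 − power = 1 − 0.6828 = 0.3172.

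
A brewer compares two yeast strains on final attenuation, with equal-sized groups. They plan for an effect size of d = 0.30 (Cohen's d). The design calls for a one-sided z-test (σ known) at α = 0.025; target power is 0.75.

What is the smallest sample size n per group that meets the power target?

Set Φ(δ − 1.960) = 0.75; then δ − 1.960 = Φ⁻¹(0.75) = 0.674, giving δ = 2.634.
δ = d·√(n/2) ⇒ n = 2(δ/d)² = 2 × (2.634 / 0.30)² = 154.23.
Rounding up, n = 155 per group.

n = 155 per group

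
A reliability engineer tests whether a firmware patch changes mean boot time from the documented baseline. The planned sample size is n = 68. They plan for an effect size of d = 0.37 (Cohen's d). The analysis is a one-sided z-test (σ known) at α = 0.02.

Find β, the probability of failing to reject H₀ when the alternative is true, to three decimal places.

β ≈ 0.159

Noncentrality parameter: λ = d·√n = 0.37 × √68 = 3.0511
One-sided α = 0.02 → critical value z_{0.02} = 2.054.
Power = Φ(λ − 2.054) = Φ(0.997) = 0.8407.
Type II error: β = 1 − power = 1 − 0.8407 = 0.1593.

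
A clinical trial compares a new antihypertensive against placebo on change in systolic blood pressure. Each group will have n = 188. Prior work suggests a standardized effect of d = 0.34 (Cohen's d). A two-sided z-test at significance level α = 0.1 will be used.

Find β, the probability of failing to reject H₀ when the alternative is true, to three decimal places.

β ≈ 0.049

Noncentrality parameter: δ = d·√(n/2) = 0.34 × √(188/2) = 3.2964
Critical value for a two-sided test at α = 0.1: z_{α/2} = 1.645.
Power = Φ(δ − 1.645) + Φ(−δ − 1.645) = Φ(1.652) + Φ(-4.941) = 0.9507 + 0.0000 = 0.9507.
Type II error: β = 1 − power = 1 − 0.9507 = 0.0493.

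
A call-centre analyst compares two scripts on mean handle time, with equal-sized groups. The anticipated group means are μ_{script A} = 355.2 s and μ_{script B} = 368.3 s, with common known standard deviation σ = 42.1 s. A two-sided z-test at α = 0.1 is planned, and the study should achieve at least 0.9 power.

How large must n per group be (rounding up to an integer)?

Standardized effect: d = |μ_{script A} − μ_{script B}| / σ = |355.2 − 368.3| / 42.1 = 0.3112
For power 0.9 need Φ(δ − z_{0.05}) = 0.9, so δ = z_{0.05} + z_{0.10} = 1.645 + 1.282 = 2.926.
(The Φ(−δ − z_{α/2}) term is vanishingly small for δ > 0 and is dropped in the standard sample-size formula.)
δ = d·√(n/2) ⇒ n = 2(δ/d)² = 2 × (2.926 / 0.3112)² = 176.90.
Round up to the next whole unit.

n = 177 per group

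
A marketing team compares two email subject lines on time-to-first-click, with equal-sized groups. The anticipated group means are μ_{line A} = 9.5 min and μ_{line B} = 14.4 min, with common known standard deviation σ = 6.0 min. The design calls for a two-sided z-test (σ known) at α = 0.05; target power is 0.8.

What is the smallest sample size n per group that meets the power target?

n = 24 per group

Standardized effect: d = |μ_{line A} − μ_{line B}| / σ = |9.5 − 14.4| / 6.0 = 0.8167
For power 0.8 need Φ(δ − z_{0.025}) = 0.8, so δ = z_{0.025} + z_{0.20} = 1.960 + 0.842 = 2.802.
(The Φ(−δ − z_{α/2}) term is vanishingly small for δ > 0 and is dropped in the standard sample-size formula.)
δ = d·√(n/2) ⇒ n = 2(δ/d)² = 2 × (2.802 / 0.8167)² = 23.54.
Rounding up, n = 24 per group.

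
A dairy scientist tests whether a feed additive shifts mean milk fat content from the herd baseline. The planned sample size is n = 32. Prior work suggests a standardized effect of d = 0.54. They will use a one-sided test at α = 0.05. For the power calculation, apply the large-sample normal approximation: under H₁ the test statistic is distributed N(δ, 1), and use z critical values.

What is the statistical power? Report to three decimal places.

Power ≈ 0.921

Noncentrality parameter: λ = d·√n = 0.54 × √32 = 3.0547
One-sided α = 0.05 → critical value z_{0.05} = 1.645.
Power = P(Z > 1.645 − λ) = Φ(1.410) = 0.9207.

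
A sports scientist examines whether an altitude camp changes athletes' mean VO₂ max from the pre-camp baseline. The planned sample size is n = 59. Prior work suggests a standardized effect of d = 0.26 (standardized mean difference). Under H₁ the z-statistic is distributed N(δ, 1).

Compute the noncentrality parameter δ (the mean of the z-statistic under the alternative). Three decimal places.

The noncentrality parameter scales effect size by the design's sample-size factor: δ = d·√n = 0.26 × √59 = 1.9971

δ ≈ 1.997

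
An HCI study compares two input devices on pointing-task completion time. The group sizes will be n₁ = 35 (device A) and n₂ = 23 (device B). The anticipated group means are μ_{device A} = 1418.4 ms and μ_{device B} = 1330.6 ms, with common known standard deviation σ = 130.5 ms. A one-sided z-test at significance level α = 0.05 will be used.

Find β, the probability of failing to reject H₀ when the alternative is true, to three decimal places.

β ≈ 0.194

Standardized effect: d = |μ_{device A} − μ_{device B}| / σ = |1418.4 − 1330.6| / 130.5 = 0.6728
Noncentrality parameter: δ = d / √(1/n₁ + 1/n₂) = 0.6728 / √(1/35 + 1/23) = 2.5065
Critical value for a one-sided test at α = 0.05: z_α = 1.645.
Power = P(Z > 1.645 − δ) = Φ(0.862) = 0.8056.
Type II error: β = 1 − power = 1 − 0.8056 = 0.1944.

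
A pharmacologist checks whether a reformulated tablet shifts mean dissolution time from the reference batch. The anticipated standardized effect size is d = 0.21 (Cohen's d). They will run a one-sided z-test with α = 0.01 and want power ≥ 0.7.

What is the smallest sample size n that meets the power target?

n = 185

Set Φ(δ − 2.326) = 0.7; then δ − 2.326 = Φ⁻¹(0.7) = 0.524, giving δ = 2.851.
δ = d·√n ⇒ n = (δ/d)² = (2.851 / 0.21)² = 184.28.
Round up to the next whole unit.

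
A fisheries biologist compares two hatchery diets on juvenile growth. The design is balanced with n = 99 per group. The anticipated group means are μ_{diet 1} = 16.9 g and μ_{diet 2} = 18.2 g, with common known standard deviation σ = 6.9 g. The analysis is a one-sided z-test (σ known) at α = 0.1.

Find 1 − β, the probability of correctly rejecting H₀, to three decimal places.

Power ≈ 0.518

Standardized effect: d = |μ_{diet 1} − μ_{diet 2}| / σ = |16.9 − 18.2| / 6.9 = 0.1884
Noncentrality parameter: δ = d·√(n/2) = 0.1884 × √(99/2) = 1.3256
One-sided α = 0.1 → critical value z_{0.1} = 1.282.
Power = Φ(δ − 1.282) = Φ(0.044) = 0.5175.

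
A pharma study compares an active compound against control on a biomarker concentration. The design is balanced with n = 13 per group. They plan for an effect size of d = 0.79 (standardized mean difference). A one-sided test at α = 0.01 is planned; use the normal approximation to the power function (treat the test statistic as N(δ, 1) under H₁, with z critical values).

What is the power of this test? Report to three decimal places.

Power ≈ 0.377

Noncentrality parameter: δ = d·√(n/2) = 0.79 × √(13/2) = 2.0141
One-sided α = 0.01 → critical value z_{0.01} = 2.326.
Power = Φ(δ − 2.326) = Φ(-0.312) = 0.3774.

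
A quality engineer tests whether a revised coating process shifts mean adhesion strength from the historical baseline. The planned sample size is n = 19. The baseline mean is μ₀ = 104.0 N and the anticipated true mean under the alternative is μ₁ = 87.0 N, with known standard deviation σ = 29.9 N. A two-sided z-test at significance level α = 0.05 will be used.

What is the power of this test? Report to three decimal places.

Power ≈ 0.698

Standardized effect: d = |μ₁ − μ₀| / σ = |87.0 − 104.0| / 29.9 = 0.5686
Noncentrality parameter: λ = d·√n = 0.5686 × √19 = 2.4783
Critical value for a two-sided test at α = 0.05: z_{α/2} = 1.960.
Power = Φ(λ − 1.960) + Φ(−λ − 1.960) = Φ(0.518) + Φ(-4.438) = 0.6979 + 0.0000 = 0.6979.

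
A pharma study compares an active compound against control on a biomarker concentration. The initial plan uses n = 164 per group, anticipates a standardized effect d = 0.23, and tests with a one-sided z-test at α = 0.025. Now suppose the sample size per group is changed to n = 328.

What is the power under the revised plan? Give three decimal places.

Power ≈ 0.838

With n = 328 per group: δ = d·√(n/2) = 0.23 × √(328/2) = 2.9454. Critical value z_{0.025} = 1.960.
Revised power = Φ(δ − 1.960) = Φ(0.985) = 0.8378.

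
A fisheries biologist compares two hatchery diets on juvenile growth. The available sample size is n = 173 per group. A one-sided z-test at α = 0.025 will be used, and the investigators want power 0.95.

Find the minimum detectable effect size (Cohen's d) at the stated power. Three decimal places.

Need Φ(δ − 1.960) = 0.95, so δ = 1.960 + 1.645 = 3.605.
δ = d·√(n/2) ⇒ d = δ/√(n/2) = 3.605/√(173/2) = 0.3876.

d ≈ 0.388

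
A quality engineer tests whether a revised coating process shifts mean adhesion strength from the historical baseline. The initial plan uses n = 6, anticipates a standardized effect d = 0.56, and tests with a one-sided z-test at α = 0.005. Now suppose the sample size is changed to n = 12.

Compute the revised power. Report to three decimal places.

With n = 12: δ = d·√n = 0.56 × √12 = 1.9399. Critical value z_{0.005} = 2.576.
Revised power = P(Z > 2.576 − δ) = Φ(-0.636) = 0.2624.

Power ≈ 0.262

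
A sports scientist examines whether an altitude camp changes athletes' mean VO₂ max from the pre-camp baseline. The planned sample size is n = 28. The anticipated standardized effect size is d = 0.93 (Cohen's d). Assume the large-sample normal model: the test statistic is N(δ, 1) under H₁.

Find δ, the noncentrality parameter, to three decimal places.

δ ≈ 4.921

δ = d·√n = 0.93 × √28 = 4.9211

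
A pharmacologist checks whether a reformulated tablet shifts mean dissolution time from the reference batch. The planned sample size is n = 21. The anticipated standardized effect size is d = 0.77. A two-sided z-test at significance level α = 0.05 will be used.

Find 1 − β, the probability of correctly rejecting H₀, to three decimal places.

Noncentrality parameter: δ = d·√n = 0.77 × √21 = 3.5286
Two-sided α = 0.05 → critical value z_{0.025} = 1.960.
Power = Φ(δ − 1.960) + Φ(−δ − 1.960) = Φ(1.569) + Φ(-5.489) = 0.9416 + 0.0000 = 0.9416.

Power ≈ 0.942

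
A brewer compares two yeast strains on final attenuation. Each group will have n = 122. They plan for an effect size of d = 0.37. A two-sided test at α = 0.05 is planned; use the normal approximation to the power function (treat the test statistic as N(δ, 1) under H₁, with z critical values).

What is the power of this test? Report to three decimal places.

Power ≈ 0.824

Noncentrality parameter: δ = d·√(n/2) = 0.37 × √(122/2) = 2.8898
Critical value for a two-sided test at α = 0.05: z_{α/2} = 1.960.
Power = Φ(δ − 1.960) + Φ(−δ − 1.960) = Φ(0.930) + Φ(-4.850) = 0.8238 + 0.0000 = 0.8238.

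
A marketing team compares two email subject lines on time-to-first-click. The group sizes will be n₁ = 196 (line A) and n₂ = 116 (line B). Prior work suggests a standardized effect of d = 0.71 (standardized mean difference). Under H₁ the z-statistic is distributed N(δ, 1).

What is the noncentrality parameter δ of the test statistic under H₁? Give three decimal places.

The noncentrality parameter scales effect size by the design's sample-size factor: δ = d / √(1/n₁ + 1/n₂) = 0.71 / √(1/196 + 1/116) = 6.0609

δ ≈ 6.061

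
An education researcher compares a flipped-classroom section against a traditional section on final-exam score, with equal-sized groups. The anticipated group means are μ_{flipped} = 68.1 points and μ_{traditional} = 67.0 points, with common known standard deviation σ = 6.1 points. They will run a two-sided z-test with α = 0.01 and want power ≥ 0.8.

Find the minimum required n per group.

Standardized effect: d = |μ_{flipped} − μ_{traditional}| / σ = |68.1 − 67.0| / 6.1 = 0.1803
For power 0.8 need Φ(δ − z_{0.005}) = 0.8, so δ = z_{0.005} + z_{0.20} = 2.576 + 0.842 = 3.417.
(Ignoring the negligible lower-tail rejection probability gives the usual closed-form inversion.)
δ = d·√(n/2) ⇒ n = 2(δ/d)² = 2 × (3.417 / 0.1803)² = 718.30.
Rounding up, n = 719 per group.

n = 719 per group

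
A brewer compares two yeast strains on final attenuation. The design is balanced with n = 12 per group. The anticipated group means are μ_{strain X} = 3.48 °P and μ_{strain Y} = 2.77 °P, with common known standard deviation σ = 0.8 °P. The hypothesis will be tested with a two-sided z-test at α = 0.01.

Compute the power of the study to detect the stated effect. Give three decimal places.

Power ≈ 0.344

Standardized effect: d = |μ_{strain X} − μ_{strain Y}| / σ = |3.48 − 2.77| / 0.8 = 0.8875
Noncentrality parameter: δ = d·√(n/2) = 0.8875 × √(12/2) = 2.1739
Critical value for a two-sided test at α = 0.01: z_{α/2} = 2.576.
Power = Φ(δ − 2.576) + Φ(−δ − 2.576) = Φ(-0.402) + Φ(-4.750) = 0.3439 + 0.0000 = 0.3439.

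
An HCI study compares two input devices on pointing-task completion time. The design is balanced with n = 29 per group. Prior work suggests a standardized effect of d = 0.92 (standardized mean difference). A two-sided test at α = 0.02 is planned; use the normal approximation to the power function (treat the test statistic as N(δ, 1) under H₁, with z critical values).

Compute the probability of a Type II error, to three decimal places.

β ≈ 0.120

Noncentrality parameter: δ = d·√(n/2) = 0.92 × √(29/2) = 3.5033
Two-sided α = 0.02 → critical value z_{0.01} = 2.326.
Power = Φ(δ − 2.326) + Φ(−δ − 2.326) = Φ(1.177) + Φ(-5.830) = 0.8804 + 0.0000 = 0.8804.
Type II error: β = 1 − power = 1 − 0.8804 = 0.1196.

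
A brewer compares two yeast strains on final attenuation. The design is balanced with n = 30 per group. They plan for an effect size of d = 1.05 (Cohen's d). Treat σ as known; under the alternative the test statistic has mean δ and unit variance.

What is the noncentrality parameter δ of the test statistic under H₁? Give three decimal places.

δ ≈ 4.067

The noncentrality parameter scales effect size by the design's sample-size factor: δ = d·√(n/2) = 1.05 × √(30/2) = 4.0666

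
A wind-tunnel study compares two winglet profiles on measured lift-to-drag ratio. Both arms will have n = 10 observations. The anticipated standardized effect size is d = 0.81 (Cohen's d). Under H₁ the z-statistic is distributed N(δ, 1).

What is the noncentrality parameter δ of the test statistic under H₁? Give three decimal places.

δ ≈ 1.811

The noncentrality parameter scales effect size by the design's sample-size factor: δ = d·√(n/2) = 0.81 × √(10/2) = 1.8112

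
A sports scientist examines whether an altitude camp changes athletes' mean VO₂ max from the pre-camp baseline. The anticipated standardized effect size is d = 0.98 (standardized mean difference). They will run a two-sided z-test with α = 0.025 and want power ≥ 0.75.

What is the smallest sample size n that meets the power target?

n = 9

For power 0.75 need Φ(δ − z_{0.0125}) = 0.75, so δ = z_{0.0125} + z_{0.25} = 2.241 + 0.674 = 2.916.
(The Φ(−δ − z_{α/2}) term is vanishingly small for δ > 0 and is dropped in the standard sample-size formula.)
δ = d·√n ⇒ n = (δ/d)² = (2.916 / 0.98)² = 8.85.
Rounding up, n = 9.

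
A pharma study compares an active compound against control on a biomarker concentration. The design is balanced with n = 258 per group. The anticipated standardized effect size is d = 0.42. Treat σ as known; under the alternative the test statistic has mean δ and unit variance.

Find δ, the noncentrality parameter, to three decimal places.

δ = d·√(n/2) = 0.42 × √(258/2) = 4.7703

δ ≈ 4.770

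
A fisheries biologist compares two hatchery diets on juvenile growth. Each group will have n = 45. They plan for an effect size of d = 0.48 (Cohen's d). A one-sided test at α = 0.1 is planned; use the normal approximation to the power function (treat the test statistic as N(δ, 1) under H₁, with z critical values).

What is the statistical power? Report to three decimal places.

Noncentrality parameter: δ = d·√(n/2) = 0.48 × √(45/2) = 2.2768
One-sided α = 0.1 → critical value z_{0.1} = 1.282.
Power = Φ(δ − 1.282) = Φ(0.995) = 0.8402.

Power ≈ 0.840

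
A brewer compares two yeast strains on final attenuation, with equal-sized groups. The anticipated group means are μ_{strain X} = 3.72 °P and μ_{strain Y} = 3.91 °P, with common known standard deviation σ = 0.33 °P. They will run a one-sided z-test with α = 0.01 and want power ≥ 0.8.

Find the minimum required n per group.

Standardized effect: d = |μ_{strain X} − μ_{strain Y}| / σ = |3.72 − 3.91| / 0.33 = 0.5758
For power 0.8 need Φ(δ − z_{0.01}) = 0.8, so δ = z_{0.01} + z_{0.20} = 2.326 + 0.842 = 3.168.
δ = d·√(n/2) ⇒ n = 2(δ/d)² = 2 × (3.168 / 0.5758)² = 60.55.
Rounding up, n = 61 per group.

n = 61 per group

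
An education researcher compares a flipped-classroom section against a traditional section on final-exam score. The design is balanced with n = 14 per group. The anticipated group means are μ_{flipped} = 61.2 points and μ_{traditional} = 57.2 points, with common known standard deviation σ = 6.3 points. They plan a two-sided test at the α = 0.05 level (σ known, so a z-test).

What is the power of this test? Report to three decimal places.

Standardized effect: d = |μ_{flipped} − μ_{traditional}| / σ = |61.2 − 57.2| / 6.3 = 0.6349
Noncentrality parameter: λ = d·√(n/2) = 0.6349 × √(14/2) = 1.6798
Critical value for a two-sided test at α = 0.05: z_{α/2} = 1.960.
Power = Φ(λ − 1.960) + Φ(−λ − 1.960) = Φ(-0.280) + Φ(-3.640) = 0.3897 + 0.0001 = 0.3898.

Power ≈ 0.390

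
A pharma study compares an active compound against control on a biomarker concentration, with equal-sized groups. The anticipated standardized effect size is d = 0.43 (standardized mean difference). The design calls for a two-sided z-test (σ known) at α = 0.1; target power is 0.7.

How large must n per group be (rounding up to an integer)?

For power 0.7 need Φ(δ − z_{0.05}) = 0.7, so δ = z_{0.05} + z_{0.30} = 1.645 + 0.524 = 2.169.
(The Φ(−δ − z_{α/2}) term is vanishingly small for δ > 0 and is dropped in the standard sample-size formula.)
δ = d·√(n/2) ⇒ n = 2(δ/d)² = 2 × (2.169 / 0.43)² = 50.90.
Round up to the next whole unit.

n = 51 per group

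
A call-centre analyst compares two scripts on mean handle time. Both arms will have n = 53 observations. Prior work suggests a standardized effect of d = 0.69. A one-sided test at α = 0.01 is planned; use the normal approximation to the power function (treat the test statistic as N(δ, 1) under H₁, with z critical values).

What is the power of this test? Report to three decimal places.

Power ≈ 0.890

Noncentrality parameter: δ = d·√(n/2) = 0.69 × √(53/2) = 3.5520
Critical value for a one-sided test at α = 0.01: z_α = 2.326.
Power = Φ(δ − 2.326) = Φ(1.226) = 0.8898.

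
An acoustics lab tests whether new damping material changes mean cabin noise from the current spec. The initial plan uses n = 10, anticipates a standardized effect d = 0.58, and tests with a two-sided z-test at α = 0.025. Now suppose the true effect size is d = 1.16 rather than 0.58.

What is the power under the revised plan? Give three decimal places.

With d = 1.16: δ = d·√n = 1.16 × √10 = 3.6682. Critical value z_{0.0125} = 2.241.
Revised power = Φ(δ − 2.241) + Φ(−δ − 2.241) = Φ(1.427) + Φ(-5.910) = 0.9232 + 0.0000 = 0.9232.

Power ≈ 0.923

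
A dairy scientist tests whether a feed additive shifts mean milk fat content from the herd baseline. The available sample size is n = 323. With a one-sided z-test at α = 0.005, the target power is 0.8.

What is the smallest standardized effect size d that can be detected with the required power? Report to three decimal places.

Required noncentrality: δ = z_{0.005} + z_{0.20} = 2.576 + 0.842 = 3.417.
δ = d·√n ⇒ d = δ/√n = 3.417/√323 = 0.1902.

d ≈ 0.190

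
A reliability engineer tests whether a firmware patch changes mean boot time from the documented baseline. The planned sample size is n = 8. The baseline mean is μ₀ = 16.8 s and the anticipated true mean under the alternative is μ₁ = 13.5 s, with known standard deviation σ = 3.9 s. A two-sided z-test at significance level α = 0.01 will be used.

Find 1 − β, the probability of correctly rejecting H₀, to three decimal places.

Power ≈ 0.428

Standardized effect: d = |μ₁ − μ₀| / σ = |13.5 − 16.8| / 3.9 = 0.8462
Noncentrality parameter: δ = d·√n = 0.8462 × √8 = 2.3933
Critical value for a two-sided test at α = 0.01: z_{α/2} = 2.576.
Power = Φ(δ − 2.576) + Φ(−δ − 2.576) = Φ(-0.183) + Φ(-4.969) = 0.4276 + 0.0000 = 0.4276.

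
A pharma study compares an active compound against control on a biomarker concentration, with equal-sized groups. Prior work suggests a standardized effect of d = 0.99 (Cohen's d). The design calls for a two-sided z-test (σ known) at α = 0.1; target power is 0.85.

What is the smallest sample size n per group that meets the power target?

n = 15 per group

Set Φ(δ − 1.645) = 0.85; then δ − 1.645 = Φ⁻¹(0.85) = 1.036, giving δ = 2.681.
(Ignoring the negligible lower-tail rejection probability gives the usual closed-form inversion.)
δ = d·√(n/2) ⇒ n = 2(δ/d)² = 2 × (2.681 / 0.99)² = 14.67.
Round up to the next whole unit.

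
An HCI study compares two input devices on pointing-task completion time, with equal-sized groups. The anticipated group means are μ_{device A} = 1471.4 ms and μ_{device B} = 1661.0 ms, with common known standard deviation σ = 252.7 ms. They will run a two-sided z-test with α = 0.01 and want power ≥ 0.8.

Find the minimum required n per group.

n = 42 per group

Standardized effect: d = |μ_{device A} − μ_{device B}| / σ = |1471.4 − 1661.0| / 252.7 = 0.7503
Set Φ(δ − 2.576) = 0.8; then δ − 2.576 = Φ⁻¹(0.8) = 0.842, giving δ = 3.417.
(Ignoring the negligible lower-tail rejection probability gives the usual closed-form inversion.)
δ = d·√(n/2) ⇒ n = 2(δ/d)² = 2 × (3.417 / 0.7503)² = 41.49.
Rounding up, n = 42 per group.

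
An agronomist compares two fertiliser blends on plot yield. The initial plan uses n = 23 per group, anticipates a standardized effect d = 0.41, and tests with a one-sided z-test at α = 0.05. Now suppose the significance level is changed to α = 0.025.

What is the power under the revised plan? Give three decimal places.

δ = d·√(n/2) = 0.41 × √(23/2) = 1.3904 (unchanged). New critical value: z_{0.025} = 1.960.
Revised power = P(Z > 1.960 − δ) = Φ(-0.570) = 0.2845.

Power ≈ 0.284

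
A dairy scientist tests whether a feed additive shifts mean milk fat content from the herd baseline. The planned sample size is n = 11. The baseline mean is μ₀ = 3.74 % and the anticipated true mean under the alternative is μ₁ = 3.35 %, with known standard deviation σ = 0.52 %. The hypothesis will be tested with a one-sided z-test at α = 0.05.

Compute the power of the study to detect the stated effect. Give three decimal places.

Power ≈ 0.800

Standardized effect: d = |μ₁ − μ₀| / σ = |3.35 − 3.74| / 0.52 = 0.7500
Noncentrality parameter: δ = d·√n = 0.7500 × √11 = 2.4875
Critical value for a one-sided test at α = 0.05: z_α = 1.645.
Power = Φ(δ − 1.645) = Φ(0.843) = 0.8003.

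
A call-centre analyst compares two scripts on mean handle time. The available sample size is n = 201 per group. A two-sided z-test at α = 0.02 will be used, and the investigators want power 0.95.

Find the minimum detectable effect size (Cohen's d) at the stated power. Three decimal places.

d ≈ 0.396

Need Φ(δ − 2.326) = 0.95, so δ = 2.326 + 1.645 = 3.971.
(Lower-tail contribution to power is negligible for δ > 0.)
δ = d·√(n/2) ⇒ d = δ/√(n/2) = 3.971/√(201/2) = 0.3961.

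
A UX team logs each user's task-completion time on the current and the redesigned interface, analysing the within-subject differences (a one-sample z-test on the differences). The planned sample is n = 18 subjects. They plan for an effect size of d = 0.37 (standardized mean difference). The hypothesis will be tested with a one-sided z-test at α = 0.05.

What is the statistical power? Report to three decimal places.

Power ≈ 0.470

Noncentrality parameter: δ = d·√n = 0.37 × √18 = 1.5698
One-sided α = 0.05 → critical value z_{0.05} = 1.645.
Power = P(Z > 1.645 − δ) = Φ(-0.075) = 0.4701.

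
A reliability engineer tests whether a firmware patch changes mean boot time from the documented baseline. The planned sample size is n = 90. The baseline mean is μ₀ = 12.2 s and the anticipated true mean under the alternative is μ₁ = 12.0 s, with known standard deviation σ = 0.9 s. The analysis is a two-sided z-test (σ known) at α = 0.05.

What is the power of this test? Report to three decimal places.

Standardized effect: d = |μ₁ − μ₀| / σ = |12.0 − 12.2| / 0.9 = 0.2222
Noncentrality parameter: δ = d·√n = 0.2222 × √90 = 2.1082
Critical value for a two-sided test at α = 0.05: z_{α/2} = 1.960.
Power = Φ(δ − 1.960) + Φ(−δ − 1.960) = Φ(0.148) + Φ(-4.068) = 0.5589 + 0.0000 = 0.5589.

Power ≈ 0.559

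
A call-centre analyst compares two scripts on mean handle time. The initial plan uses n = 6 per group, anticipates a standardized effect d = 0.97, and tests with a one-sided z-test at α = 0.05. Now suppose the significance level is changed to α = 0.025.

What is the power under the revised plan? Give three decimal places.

Power ≈ 0.390

δ = d·√(n/2) = 0.97 × √(6/2) = 1.6801 (unchanged). New critical value: z_{0.025} = 1.960.
Revised power = Φ(δ − 1.960) = Φ(-0.280) = 0.3898.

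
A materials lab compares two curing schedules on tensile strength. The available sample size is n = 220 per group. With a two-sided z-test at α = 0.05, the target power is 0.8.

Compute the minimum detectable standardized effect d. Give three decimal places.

Need Φ(δ − 1.960) = 0.8, so δ = 1.960 + 0.842 = 2.802.
(Lower-tail contribution to power is negligible for δ > 0.)
δ = d·√(n/2) ⇒ d = δ/√(n/2) = 2.802/√(220/2) = 0.2671.

d ≈ 0.267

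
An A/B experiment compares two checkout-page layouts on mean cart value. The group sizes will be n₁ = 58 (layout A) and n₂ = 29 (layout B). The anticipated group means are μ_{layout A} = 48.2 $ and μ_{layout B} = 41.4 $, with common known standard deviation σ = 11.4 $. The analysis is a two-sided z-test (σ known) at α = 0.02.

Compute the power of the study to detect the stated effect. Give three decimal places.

Power ≈ 0.617

Standardized effect: d = |μ_{layout A} − μ_{layout B}| / σ = |48.2 − 41.4| / 11.4 = 0.5965
Noncentrality parameter: δ = d / √(1/n₁ + 1/n₂) = 0.5965 / √(1/58 + 1/29) = 2.6228
Critical value for a two-sided test at α = 0.02: z_{α/2} = 2.326.
Power = Φ(δ − 2.326) + Φ(−δ − 2.326) = Φ(0.296) + Φ(-4.949) = 0.6165 + 0.0000 = 0.6165.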